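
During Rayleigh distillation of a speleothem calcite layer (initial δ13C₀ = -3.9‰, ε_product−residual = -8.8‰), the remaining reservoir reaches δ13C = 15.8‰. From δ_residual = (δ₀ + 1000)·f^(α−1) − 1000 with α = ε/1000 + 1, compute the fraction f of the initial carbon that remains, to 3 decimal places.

α − 1 = ε/1000 = -0.0088
(δ_res + 1000)/(δ₀ + 1000) = (15.8 + 1000)/(-3.9 + 1000) = 1015.8/996.1 = 1.019777
f = 1.019777^(1/-0.0088) = exp(ln(1.019777)/-0.0088) = exp(0.01958/-0.0088)
f = exp(-2.2255) = 0.1080

0.108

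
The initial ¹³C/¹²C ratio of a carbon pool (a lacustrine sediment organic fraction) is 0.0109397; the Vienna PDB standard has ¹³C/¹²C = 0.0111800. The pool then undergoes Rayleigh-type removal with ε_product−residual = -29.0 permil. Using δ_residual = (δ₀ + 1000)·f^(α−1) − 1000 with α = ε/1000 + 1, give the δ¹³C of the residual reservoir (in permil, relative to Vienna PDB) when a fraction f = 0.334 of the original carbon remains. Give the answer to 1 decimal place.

10.1 permil

δ₀ = (0.0109397/0.0111800 − 1)×1000 = (0.978506 − 1)×1000 = -21.494 permil
α − 1 = ε/1000 = -0.0290
f^(α−1) = 0.334^(-0.0290) = 1.032313
δ_res = (-21.494 + 1000) × 1.032313 − 1000 = 1010.125 − 1000 = 10.12 permil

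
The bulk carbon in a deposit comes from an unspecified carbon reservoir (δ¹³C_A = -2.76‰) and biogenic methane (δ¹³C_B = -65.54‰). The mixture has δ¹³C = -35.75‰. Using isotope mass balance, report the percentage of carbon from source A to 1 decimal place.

δ_mix = f_A·δ_A + (1 − f_A)·δ_B  ⇒  f_A = (δ_mix − δ_B)/(δ_A − δ_B)
f_A = (-35.75 − (-65.54)) / (-2.76 − (-65.54))
f_A = 29.79 / 62.78 = 0.4745

47.5%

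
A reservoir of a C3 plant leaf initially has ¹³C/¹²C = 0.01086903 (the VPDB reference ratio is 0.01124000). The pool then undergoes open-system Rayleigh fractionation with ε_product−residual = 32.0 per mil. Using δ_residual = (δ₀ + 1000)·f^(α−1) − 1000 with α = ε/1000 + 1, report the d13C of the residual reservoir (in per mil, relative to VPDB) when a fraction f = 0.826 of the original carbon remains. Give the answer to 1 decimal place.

-38.9 per mil

δ₀ = (0.01086903/0.01124000 − 1)×1000 = (0.966996 − 1)×1000 = -33.004 per mil
α − 1 = ε/1000 = 0.0320
f^(α−1) = 0.826^(0.0320) = 0.993902
δ_res = (-33.004 + 1000) × 0.993902 − 1000 = 961.098 − 1000 = -38.90 per mil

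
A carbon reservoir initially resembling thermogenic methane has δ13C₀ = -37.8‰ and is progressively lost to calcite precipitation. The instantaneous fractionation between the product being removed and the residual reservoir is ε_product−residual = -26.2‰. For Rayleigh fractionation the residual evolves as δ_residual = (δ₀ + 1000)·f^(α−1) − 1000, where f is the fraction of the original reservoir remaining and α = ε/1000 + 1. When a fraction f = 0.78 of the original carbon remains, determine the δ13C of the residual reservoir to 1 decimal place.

-31.5‰

Rayleigh residual: δ_res = (δ₀ + 1000)·f^(α−1) − 1000
α = ε/1000 + 1 = 0.97380, so α − 1 = -0.02620
f^(α−1) = 0.78^(-0.02620) = 1.006531
δ_res = (-37.8 + 1000) × 1.006531 − 1000 = 968.484 − 1000 = -31.52‰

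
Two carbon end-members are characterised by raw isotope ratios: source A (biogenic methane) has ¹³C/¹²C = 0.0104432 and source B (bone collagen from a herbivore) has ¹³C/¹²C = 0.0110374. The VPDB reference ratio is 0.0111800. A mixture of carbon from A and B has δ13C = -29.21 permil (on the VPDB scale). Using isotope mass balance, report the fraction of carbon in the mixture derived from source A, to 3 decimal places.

δ_A = (0.0104432/0.0111800 − 1)×1000 = (0.934097 − 1)×1000 = -65.903 permil
δ_B = (0.0110374/0.0111800 − 1)×1000 = (0.987245 − 1)×1000 = -12.755 permil
f_A = (δ_mix − δ_B)/(δ_A − δ_B) = (-29.21 − (-12.755))/(-65.903 − (-12.755))
f_A = -16.455 / -53.148 = 0.3096

0.310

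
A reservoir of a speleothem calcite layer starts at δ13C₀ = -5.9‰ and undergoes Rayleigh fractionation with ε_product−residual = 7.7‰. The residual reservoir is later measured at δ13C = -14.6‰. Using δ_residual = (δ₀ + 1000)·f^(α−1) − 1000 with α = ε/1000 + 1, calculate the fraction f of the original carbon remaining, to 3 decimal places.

0.319

α − 1 = ε/1000 = 0.0077
(δ_res + 1000)/(δ₀ + 1000) = (-14.6 + 1000)/(-5.9 + 1000) = 985.4/994.1 = 0.991248
f = 0.991248^(1/0.0077) = exp(ln(0.991248)/0.0077) = exp(-0.00879/0.0077)
f = exp(-1.1416) = 0.3193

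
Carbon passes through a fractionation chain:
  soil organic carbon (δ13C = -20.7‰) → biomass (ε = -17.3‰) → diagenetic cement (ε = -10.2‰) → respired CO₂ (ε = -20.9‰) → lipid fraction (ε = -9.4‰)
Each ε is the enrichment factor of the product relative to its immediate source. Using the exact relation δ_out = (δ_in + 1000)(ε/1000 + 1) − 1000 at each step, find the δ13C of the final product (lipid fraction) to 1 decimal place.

-76.1‰

step 1: δ = (-20.70 + 1000)·(-17.3/1000 + 1) − 1000 = -37.64‰
step 2: δ = (-37.64 + 1000)·(-10.2/1000 + 1) − 1000 = -47.46‰
step 3: δ = (-47.46 + 1000)·(-20.9/1000 + 1) − 1000 = -67.37‰
step 4: δ = (-67.37 + 1000)·(-9.4/1000 + 1) − 1000 = -76.13‰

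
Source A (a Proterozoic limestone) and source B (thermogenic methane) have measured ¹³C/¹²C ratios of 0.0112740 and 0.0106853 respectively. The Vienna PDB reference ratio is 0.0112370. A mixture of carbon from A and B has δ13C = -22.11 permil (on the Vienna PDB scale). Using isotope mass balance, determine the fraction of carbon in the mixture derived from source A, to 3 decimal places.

δ_A = (0.0112740/0.0112370 − 1)×1000 = (1.003293 − 1)×1000 = 3.293 permil
δ_B = (0.0106853/0.0112370 − 1)×1000 = (0.950903 − 1)×1000 = -49.097 permil
f_A = (δ_mix − δ_B)/(δ_A − δ_B) = (-22.11 − (-49.097))/(3.293 − (-49.097))
f_A = 26.987 / 52.389 = 0.5151

0.515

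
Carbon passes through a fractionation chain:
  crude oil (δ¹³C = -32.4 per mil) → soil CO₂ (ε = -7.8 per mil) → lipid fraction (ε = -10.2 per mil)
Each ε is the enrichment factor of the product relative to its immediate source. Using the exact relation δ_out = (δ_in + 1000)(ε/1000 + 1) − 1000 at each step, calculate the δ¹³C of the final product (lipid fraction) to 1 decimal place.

-49.7 per mil

step 1: δ = (-32.40 + 1000)·(-7.8/1000 + 1) − 1000 = -39.95 per mil
step 2: δ = (-39.95 + 1000)·(-10.2/1000 + 1) − 1000 = -49.74 per mil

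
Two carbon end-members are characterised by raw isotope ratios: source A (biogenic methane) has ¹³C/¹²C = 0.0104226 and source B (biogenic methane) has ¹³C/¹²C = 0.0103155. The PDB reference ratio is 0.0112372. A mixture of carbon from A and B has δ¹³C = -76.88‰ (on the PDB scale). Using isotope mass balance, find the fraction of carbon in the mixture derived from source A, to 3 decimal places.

0.540

δ_A = (0.0104226/0.0112372 − 1)×1000 = (0.927509 − 1)×1000 = -72.491‰
δ_B = (0.0103155/0.0112372 − 1)×1000 = (0.917978 − 1)×1000 = -82.022‰
f_A = (δ_mix − δ_B)/(δ_A − δ_B) = (-76.88 − (-82.022))/(-72.491 − (-82.022))
f_A = 5.142 / 9.531 = 0.5395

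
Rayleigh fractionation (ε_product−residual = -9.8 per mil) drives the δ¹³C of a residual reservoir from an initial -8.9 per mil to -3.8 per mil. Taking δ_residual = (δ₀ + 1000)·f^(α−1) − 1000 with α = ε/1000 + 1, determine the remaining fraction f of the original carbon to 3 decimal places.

0.592

α − 1 = ε/1000 = -0.0098
(δ_res + 1000)/(δ₀ + 1000) = (-3.8 + 1000)/(-8.9 + 1000) = 996.2/991.1 = 1.005146
f = 1.005146^(1/-0.0098) = exp(ln(1.005146)/-0.0098) = exp(0.00513/-0.0098)
f = exp(-0.5237) = 0.5923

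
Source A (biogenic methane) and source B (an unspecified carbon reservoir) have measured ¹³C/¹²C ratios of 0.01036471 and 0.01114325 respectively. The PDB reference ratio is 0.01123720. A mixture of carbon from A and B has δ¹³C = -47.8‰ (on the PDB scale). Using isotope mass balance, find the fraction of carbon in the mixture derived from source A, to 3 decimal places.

0.569

δ_A = (0.01036471/0.01123720 − 1)×1000 = (0.922357 − 1)×1000 = -77.643‰
δ_B = (0.01114325/0.01123720 − 1)×1000 = (0.991639 − 1)×1000 = -8.361‰
f_A = (δ_mix − δ_B)/(δ_A − δ_B) = (-47.8 − (-8.361))/(-77.643 − (-8.361))
f_A = -39.439 / -69.282 = 0.5693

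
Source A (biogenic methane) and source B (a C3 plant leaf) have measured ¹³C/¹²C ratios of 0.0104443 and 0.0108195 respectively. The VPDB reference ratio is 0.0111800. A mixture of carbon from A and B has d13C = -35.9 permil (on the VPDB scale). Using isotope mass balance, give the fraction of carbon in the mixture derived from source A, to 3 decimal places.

δ_A = (0.0104443/0.0111800 − 1)×1000 = (0.934195 − 1)×1000 = -65.805 permil
δ_B = (0.0108195/0.0111800 − 1)×1000 = (0.967755 − 1)×1000 = -32.245 permil
f_A = (δ_mix − δ_B)/(δ_A − δ_B) = (-35.9 − (-32.245))/(-65.805 − (-32.245))
f_A = -3.655 / -33.560 = 0.1089

0.109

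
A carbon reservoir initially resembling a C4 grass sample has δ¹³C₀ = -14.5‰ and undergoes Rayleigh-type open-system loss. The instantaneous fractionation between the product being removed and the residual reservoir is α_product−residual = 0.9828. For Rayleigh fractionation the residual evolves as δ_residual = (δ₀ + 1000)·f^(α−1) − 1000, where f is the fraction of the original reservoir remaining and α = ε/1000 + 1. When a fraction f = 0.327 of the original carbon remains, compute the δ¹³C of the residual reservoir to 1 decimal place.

4.6‰

Rayleigh residual: δ_res = (δ₀ + 1000)·f^(α−1) − 1000
α − 1 = -0.01720
f^(α−1) = 0.327^(-0.01720) = 1.019412
δ_res = (-14.5 + 1000) × 1.019412 − 1000 = 1004.631 − 1000 = 4.63‰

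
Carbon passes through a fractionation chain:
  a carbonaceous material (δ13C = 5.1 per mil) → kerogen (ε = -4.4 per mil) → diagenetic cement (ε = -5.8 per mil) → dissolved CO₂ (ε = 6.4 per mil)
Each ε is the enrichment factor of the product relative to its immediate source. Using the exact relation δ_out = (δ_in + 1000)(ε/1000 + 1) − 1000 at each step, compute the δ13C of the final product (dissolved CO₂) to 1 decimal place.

step 1: δ = (5.10 + 1000)·(-4.4/1000 + 1) − 1000 = 0.68 per mil
step 2: δ = (0.68 + 1000)·(-5.8/1000 + 1) − 1000 = -5.13 per mil
step 3: δ = (-5.13 + 1000)·(6.4/1000 + 1) − 1000 = 1.24 per mil

1.2 per mil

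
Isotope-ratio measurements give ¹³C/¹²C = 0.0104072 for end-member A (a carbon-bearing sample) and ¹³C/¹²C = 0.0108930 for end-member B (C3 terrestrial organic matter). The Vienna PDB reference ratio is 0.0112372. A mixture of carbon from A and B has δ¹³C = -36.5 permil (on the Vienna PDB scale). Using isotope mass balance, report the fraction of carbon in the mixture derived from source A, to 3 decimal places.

δ_A = (0.0104072/0.0112372 − 1)×1000 = (0.926138 − 1)×1000 = -73.862 permil
δ_B = (0.0108930/0.0112372 − 1)×1000 = (0.969370 − 1)×1000 = -30.630 permil
f_A = (δ_mix − δ_B)/(δ_A − δ_B) = (-36.5 − (-30.630))/(-73.862 − (-30.630))
f_A = -5.870 / -43.231 = 0.1358

0.136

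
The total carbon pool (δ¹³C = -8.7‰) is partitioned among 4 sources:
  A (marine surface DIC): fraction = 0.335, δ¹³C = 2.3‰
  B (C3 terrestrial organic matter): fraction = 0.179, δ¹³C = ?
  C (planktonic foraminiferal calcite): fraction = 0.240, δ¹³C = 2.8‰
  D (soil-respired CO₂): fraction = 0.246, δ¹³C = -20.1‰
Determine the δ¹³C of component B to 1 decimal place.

Isotope mass balance: δ_bulk = Σ fᵢ·δᵢ.
-8.7 = 0.335×(2.3) + 0.179×δ_B + 0.240×(2.8) + 0.246×(-20.1)
0.179·δ_B = -8.7 − (-3.502) = -5.198
δ_B = -5.198 / 0.179 = -29.04‰

-29.0‰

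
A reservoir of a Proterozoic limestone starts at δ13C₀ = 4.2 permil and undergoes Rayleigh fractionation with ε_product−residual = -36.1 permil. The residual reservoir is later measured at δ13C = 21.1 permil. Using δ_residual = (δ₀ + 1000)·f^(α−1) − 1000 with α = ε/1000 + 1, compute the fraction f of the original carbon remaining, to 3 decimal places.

0.630

α − 1 = ε/1000 = -0.0361
(δ_res + 1000)/(δ₀ + 1000) = (21.1 + 1000)/(4.2 + 1000) = 1021.1/1004.2 = 1.016829
f = 1.016829^(1/-0.0361) = exp(ln(1.016829)/-0.0361) = exp(0.01669/-0.0361)
f = exp(-0.4623) = 0.6298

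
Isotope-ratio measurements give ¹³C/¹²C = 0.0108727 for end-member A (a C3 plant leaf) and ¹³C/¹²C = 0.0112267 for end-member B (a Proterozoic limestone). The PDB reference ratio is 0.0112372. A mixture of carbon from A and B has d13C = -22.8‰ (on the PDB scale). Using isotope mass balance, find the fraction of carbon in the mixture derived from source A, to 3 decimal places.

0.694

δ_A = (0.0108727/0.0112372 − 1)×1000 = (0.967563 − 1)×1000 = -32.437‰
δ_B = (0.0112267/0.0112372 − 1)×1000 = (0.999066 − 1)×1000 = -0.934‰
f_A = (δ_mix − δ_B)/(δ_A − δ_B) = (-22.8 − (-0.934))/(-32.437 − (-0.934))
f_A = -21.866 / -31.503 = 0.6941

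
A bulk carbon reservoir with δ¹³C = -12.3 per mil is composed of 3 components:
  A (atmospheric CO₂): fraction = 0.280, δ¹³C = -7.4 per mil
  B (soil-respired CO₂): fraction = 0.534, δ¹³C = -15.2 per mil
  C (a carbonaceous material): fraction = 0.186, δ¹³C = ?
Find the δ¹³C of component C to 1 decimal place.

Isotope mass balance: δ_bulk = Σ fᵢ·δᵢ.
-12.3 = 0.280×(-7.4) + 0.534×(-15.2) + 0.186×δ_C
0.186·δ_C = -12.3 − (-10.189) = -2.111
δ_C = -2.111 / 0.186 = -11.35 per mil

-11.4 per mil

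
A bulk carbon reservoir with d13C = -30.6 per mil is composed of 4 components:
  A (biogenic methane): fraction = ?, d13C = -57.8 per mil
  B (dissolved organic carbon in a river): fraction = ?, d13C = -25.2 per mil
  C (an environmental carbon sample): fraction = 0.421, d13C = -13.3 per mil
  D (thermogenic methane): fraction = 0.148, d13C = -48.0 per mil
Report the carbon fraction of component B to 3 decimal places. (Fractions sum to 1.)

0.215

Let f_B and f_A be the unknown fractions; fractions sum to 1 so f_B + f_A = 0.431.
Mass balance: Σ fᵢ·δᵢ = δ_bulk ⇒ f_B·(-25.2) + f_A·(-57.8) = -30.6 − (-12.703) = -17.897
Substitute f_A = 0.431 − f_B:
f_B·(-25.2 − -57.8) = -17.897 − 0.431×(-57.8) = 7.015
f_B = 7.015 / 32.6 = 0.2152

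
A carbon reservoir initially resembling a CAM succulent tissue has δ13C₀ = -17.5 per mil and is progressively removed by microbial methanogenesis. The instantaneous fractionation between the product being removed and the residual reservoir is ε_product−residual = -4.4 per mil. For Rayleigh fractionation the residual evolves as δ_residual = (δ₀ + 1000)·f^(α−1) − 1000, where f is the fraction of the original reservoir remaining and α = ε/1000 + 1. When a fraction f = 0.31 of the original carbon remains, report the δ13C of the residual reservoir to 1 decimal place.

-12.4 per mil

Rayleigh residual: δ_res = (δ₀ + 1000)·f^(α−1) − 1000
α = ε/1000 + 1 = 0.99560, so α − 1 = -0.00440
f^(α−1) = 0.31^(-0.00440) = 1.005167
δ_res = (-17.5 + 1000) × 1.005167 − 1000 = 987.576 − 1000 = -12.42 per mil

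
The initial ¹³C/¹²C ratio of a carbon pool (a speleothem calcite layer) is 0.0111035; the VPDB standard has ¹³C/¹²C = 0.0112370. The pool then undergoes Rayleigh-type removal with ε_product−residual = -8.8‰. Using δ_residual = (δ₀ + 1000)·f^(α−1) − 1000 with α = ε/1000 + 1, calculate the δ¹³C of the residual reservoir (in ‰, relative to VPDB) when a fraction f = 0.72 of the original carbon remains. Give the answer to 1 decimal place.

δ₀ = (0.0111035/0.0112370 − 1)×1000 = (0.988120 − 1)×1000 = -11.880‰
α − 1 = ε/1000 = -0.0088
f^(α−1) = 0.72^(-0.0088) = 1.002895
δ_res = (-11.880 + 1000) × 1.002895 − 1000 = 990.980 − 1000 = -9.02‰

-9.0‰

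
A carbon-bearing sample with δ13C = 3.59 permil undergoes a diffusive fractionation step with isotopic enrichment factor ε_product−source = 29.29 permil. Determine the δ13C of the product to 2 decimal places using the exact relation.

32.99 permil

Exactly, δ_product = (δ_source + 1000)·(ε/1000 + 1) − 1000.
δ_product = (3.59 + 1000) × (29.29/1000 + 1) − 1000
δ_product = 32.985 permil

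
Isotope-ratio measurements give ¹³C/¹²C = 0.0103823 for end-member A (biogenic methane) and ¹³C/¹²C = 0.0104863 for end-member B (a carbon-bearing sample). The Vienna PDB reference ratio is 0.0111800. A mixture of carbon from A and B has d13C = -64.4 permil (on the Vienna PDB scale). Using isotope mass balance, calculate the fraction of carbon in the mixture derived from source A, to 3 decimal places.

0.253

δ_A = (0.0103823/0.0111800 − 1)×1000 = (0.928649 − 1)×1000 = -71.351 permil
δ_B = (0.0104863/0.0111800 − 1)×1000 = (0.937952 − 1)×1000 = -62.048 permil
f_A = (δ_mix − δ_B)/(δ_A − δ_B) = (-64.4 − (-62.048))/(-71.351 − (-62.048))
f_A = -2.352 / -9.302 = 0.2528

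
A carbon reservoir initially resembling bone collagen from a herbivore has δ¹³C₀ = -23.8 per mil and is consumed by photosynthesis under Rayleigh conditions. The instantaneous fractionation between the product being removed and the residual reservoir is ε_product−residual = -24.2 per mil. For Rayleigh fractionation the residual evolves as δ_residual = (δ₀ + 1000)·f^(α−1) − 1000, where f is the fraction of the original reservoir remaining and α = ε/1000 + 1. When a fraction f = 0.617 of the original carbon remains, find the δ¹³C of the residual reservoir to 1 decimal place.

-12.3 per mil

Rayleigh residual: δ_res = (δ₀ + 1000)·f^(α−1) − 1000
α = ε/1000 + 1 = 0.97580, so α − 1 = -0.02420
f^(α−1) = 0.617^(-0.02420) = 1.011754
δ_res = (-23.8 + 1000) × 1.011754 − 1000 = 987.675 − 1000 = -12.33 per mil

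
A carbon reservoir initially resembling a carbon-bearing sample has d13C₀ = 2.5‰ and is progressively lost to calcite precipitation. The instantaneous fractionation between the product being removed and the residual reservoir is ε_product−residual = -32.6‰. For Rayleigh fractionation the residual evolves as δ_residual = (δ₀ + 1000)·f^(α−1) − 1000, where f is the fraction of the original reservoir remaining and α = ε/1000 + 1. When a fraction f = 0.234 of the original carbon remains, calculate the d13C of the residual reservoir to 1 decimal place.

Rayleigh residual: δ_res = (δ₀ + 1000)·f^(α−1) − 1000
α = ε/1000 + 1 = 0.96740, so α − 1 = -0.03260
f^(α−1) = 0.234^(-0.03260) = 1.048488
δ_res = (2.5 + 1000) × 1.048488 − 1000 = 1051.109 − 1000 = 51.11‰

51.1‰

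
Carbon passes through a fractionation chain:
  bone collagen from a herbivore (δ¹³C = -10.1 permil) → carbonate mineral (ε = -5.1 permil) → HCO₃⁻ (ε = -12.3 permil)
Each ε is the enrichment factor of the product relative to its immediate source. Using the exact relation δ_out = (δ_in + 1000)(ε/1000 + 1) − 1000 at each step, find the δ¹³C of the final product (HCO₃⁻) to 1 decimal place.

step 1: δ = (-10.10 + 1000)·(-5.1/1000 + 1) − 1000 = -15.15 permil
step 2: δ = (-15.15 + 1000)·(-12.3/1000 + 1) − 1000 = -27.26 permil

-27.3 permil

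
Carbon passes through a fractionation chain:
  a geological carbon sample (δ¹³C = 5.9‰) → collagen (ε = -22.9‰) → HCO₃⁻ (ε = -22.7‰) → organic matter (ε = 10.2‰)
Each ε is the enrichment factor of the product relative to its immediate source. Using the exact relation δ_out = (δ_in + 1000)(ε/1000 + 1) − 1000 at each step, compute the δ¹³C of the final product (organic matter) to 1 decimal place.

step 1: δ = (5.90 + 1000)·(-22.9/1000 + 1) − 1000 = -17.14‰
step 2: δ = (-17.14 + 1000)·(-22.7/1000 + 1) − 1000 = -39.45‰
step 3: δ = (-39.45 + 1000)·(10.2/1000 + 1) − 1000 = -29.65‰

-29.6‰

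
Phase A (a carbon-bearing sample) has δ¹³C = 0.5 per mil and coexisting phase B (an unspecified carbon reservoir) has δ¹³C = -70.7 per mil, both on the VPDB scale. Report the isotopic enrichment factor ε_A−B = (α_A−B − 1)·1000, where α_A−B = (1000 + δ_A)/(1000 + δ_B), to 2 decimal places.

α_A−B = (1000 + 0.5) / (1000 + -70.7) = 1000.5 / 929.3 = 1.076617
ε_A−B = (1.076617 − 1) × 1000 = 76.617 per mil
(The approximation ε ≈ δ_A − δ_B would give 71.2 per mil.)

76.62 per mil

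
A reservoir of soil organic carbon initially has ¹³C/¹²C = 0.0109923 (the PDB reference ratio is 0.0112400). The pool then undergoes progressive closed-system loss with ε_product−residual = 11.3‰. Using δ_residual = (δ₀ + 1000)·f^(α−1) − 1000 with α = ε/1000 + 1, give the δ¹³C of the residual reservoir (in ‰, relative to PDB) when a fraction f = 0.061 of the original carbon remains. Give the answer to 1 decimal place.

δ₀ = (0.0109923/0.0112400 − 1)×1000 = (0.977963 − 1)×1000 = -22.037‰
α − 1 = ε/1000 = 0.0113
f^(α−1) = 0.061^(0.0113) = 0.968889
δ_res = (-22.037 + 1000) × 0.968889 − 1000 = 947.538 − 1000 = -52.46‰

-52.5‰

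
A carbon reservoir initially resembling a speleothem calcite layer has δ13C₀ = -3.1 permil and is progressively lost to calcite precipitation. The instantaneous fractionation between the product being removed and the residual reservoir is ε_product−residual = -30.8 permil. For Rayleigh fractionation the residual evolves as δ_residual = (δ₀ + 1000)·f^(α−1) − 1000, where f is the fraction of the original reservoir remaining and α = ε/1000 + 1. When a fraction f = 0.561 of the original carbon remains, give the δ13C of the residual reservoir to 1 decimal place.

Rayleigh residual: δ_res = (δ₀ + 1000)·f^(α−1) − 1000
α = ε/1000 + 1 = 0.96920, so α − 1 = -0.03080
f^(α−1) = 0.561^(-0.03080) = 1.017963
δ_res = (-3.1 + 1000) × 1.017963 − 1000 = 1014.807 − 1000 = 14.81 permil

14.8 permil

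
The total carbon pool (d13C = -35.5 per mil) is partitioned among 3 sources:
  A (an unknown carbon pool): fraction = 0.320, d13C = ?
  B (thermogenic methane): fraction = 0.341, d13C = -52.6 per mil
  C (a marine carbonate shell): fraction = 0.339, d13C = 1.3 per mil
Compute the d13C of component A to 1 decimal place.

Isotope mass balance: δ_bulk = Σ fᵢ·δᵢ.
-35.5 = 0.320×δ_A + 0.341×(-52.6) + 0.339×(1.3)
0.320·δ_A = -35.5 − (-17.496) = -18.004
δ_A = -18.004 / 0.320 = -56.26 per mil

-56.3 per mil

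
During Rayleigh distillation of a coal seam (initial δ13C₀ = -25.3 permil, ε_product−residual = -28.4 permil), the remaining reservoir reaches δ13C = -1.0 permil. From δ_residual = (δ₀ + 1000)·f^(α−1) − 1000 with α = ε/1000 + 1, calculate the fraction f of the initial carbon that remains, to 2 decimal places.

0.42

α − 1 = ε/1000 = -0.0284
(δ_res + 1000)/(δ₀ + 1000) = (-1.0 + 1000)/(-25.3 + 1000) = 999.0/974.7 = 1.024931
f = 1.024931^(1/-0.0284) = exp(ln(1.024931)/-0.0284) = exp(0.02463/-0.0284)
f = exp(-0.8671) = 0.4202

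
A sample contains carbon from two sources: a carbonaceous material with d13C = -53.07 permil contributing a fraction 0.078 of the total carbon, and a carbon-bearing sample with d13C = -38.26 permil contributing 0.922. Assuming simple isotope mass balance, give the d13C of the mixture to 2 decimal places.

-39.42 permil

δ_mix = f_A·δ_A + f_B·δ_B
δ_mix = 0.078 × (-53.07) + 0.922 × (-38.26)
δ_mix = -4.139 + -35.276 = -39.415 permil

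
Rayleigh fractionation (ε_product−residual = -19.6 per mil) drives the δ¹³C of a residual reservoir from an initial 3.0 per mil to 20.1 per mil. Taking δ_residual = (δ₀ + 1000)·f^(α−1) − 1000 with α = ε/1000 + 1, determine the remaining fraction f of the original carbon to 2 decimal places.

0.42

α − 1 = ε/1000 = -0.0196
(δ_res + 1000)/(δ₀ + 1000) = (20.1 + 1000)/(3.0 + 1000) = 1020.1/1003.0 = 1.017049
f = 1.017049^(1/-0.0196) = exp(ln(1.017049)/-0.0196) = exp(0.01691/-0.0196)
f = exp(-0.8625) = 0.4221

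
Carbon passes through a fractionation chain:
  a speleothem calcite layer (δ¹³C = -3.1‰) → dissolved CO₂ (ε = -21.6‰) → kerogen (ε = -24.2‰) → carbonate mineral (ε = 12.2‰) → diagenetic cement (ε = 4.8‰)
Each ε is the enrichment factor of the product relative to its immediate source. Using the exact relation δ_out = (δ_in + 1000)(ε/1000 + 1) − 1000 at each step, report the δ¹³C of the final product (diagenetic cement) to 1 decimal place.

-32.0‰

step 1: δ = (-3.10 + 1000)·(-21.6/1000 + 1) − 1000 = -24.63‰
step 2: δ = (-24.63 + 1000)·(-24.2/1000 + 1) − 1000 = -48.24‰
step 3: δ = (-48.24 + 1000)·(12.2/1000 + 1) − 1000 = -36.63‰
step 4: δ = (-36.63 + 1000)·(4.8/1000 + 1) − 1000 = -32.00‰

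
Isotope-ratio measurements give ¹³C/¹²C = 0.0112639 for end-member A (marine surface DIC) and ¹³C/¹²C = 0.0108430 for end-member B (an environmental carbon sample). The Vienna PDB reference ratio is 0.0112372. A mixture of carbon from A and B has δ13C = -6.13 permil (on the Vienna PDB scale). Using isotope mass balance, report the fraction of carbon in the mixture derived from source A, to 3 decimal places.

0.773

δ_A = (0.0112639/0.0112372 − 1)×1000 = (1.002376 − 1)×1000 = 2.376 permil
δ_B = (0.0108430/0.0112372 − 1)×1000 = (0.964920 − 1)×1000 = -35.080 permil
f_A = (δ_mix − δ_B)/(δ_A − δ_B) = (-6.13 − (-35.080))/(2.376 − (-35.080))
f_A = 28.950 / 37.456 = 0.7729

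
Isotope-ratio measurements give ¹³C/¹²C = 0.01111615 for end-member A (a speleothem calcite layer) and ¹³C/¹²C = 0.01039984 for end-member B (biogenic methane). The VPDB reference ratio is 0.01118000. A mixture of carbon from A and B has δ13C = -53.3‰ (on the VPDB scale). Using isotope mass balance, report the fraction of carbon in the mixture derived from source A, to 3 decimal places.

0.257

δ_A = (0.01111615/0.01118000 − 1)×1000 = (0.994289 − 1)×1000 = -5.711‰
δ_B = (0.01039984/0.01118000 − 1)×1000 = (0.930218 − 1)×1000 = -69.782‰
f_A = (δ_mix − δ_B)/(δ_A − δ_B) = (-53.3 − (-69.782))/(-5.711 − (-69.782))
f_A = 16.482 / 64.071 = 0.2572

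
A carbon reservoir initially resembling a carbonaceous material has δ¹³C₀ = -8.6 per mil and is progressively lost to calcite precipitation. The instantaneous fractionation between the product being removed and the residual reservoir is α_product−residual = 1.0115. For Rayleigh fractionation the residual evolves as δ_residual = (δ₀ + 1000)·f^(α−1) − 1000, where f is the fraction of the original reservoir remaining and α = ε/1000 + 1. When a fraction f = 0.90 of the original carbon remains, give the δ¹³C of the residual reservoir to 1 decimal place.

-9.8 per mil

Rayleigh residual: δ_res = (δ₀ + 1000)·f^(α−1) − 1000
α − 1 = 0.01150
f^(α−1) = 0.90^(0.01150) = 0.998789
δ_res = (-8.6 + 1000) × 0.998789 − 1000 = 990.200 − 1000 = -9.80 per mil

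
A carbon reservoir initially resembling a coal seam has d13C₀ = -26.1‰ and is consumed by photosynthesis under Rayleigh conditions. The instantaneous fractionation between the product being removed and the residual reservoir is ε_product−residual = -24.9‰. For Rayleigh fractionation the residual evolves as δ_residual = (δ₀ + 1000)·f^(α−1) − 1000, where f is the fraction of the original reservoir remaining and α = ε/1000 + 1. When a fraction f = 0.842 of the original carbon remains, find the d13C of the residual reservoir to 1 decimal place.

Rayleigh residual: δ_res = (δ₀ + 1000)·f^(α−1) − 1000
α = ε/1000 + 1 = 0.97510, so α − 1 = -0.02490
f^(α−1) = 0.842^(-0.02490) = 1.004291
δ_res = (-26.1 + 1000) × 1.004291 − 1000 = 978.079 − 1000 = -21.92‰

-21.9‰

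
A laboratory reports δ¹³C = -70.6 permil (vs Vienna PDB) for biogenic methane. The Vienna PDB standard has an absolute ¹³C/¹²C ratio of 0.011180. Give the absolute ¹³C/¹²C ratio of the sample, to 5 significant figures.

R_sample = R_standard × (δ¹³C/1000 + 1)
R_sample = 0.011180 × (-70.6/1000 + 1) = 0.011180 × 0.929400
R_sample = 0.0103907

0.010391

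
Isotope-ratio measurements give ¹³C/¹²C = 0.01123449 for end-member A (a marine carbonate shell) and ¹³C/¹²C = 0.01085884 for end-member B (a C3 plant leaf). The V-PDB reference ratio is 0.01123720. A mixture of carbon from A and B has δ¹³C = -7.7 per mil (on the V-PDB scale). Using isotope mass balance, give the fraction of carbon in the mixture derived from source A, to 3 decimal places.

δ_A = (0.01123449/0.01123720 − 1)×1000 = (0.999759 − 1)×1000 = -0.241 per mil
δ_B = (0.01085884/0.01123720 − 1)×1000 = (0.966330 − 1)×1000 = -33.670 per mil
f_A = (δ_mix − δ_B)/(δ_A − δ_B) = (-7.7 − (-33.670))/(-0.241 − (-33.670))
f_A = 25.970 / 33.429 = 0.7769

0.777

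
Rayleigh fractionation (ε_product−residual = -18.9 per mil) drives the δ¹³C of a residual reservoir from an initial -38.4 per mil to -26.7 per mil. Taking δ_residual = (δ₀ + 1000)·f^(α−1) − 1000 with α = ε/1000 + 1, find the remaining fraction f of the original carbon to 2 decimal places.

0.53

α − 1 = ε/1000 = -0.0189
(δ_res + 1000)/(δ₀ + 1000) = (-26.7 + 1000)/(-38.4 + 1000) = 973.3/961.6 = 1.012167
f = 1.012167^(1/-0.0189) = exp(ln(1.012167)/-0.0189) = exp(0.01209/-0.0189)
f = exp(-0.6399) = 0.5274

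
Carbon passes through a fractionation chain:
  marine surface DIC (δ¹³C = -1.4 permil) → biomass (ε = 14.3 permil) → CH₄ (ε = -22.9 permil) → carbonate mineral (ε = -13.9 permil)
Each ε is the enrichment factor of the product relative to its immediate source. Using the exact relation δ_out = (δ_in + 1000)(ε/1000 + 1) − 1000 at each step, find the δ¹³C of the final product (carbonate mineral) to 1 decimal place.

step 1: δ = (-1.40 + 1000)·(14.3/1000 + 1) − 1000 = 12.88 permil
step 2: δ = (12.88 + 1000)·(-22.9/1000 + 1) − 1000 = -10.31 permil
step 3: δ = (-10.31 + 1000)·(-13.9/1000 + 1) − 1000 = -24.07 permil

-24.1 permil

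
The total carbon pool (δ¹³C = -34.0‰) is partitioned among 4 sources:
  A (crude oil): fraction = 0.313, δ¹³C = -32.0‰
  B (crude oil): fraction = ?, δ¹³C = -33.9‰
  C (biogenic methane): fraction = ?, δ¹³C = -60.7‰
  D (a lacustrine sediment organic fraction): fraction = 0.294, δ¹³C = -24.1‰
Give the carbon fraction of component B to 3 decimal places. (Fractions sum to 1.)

0.260

Let f_B and f_C be the unknown fractions; fractions sum to 1 so f_B + f_C = 0.393.
Mass balance: Σ fᵢ·δᵢ = δ_bulk ⇒ f_B·(-33.9) + f_C·(-60.7) = -34.0 − (-17.101) = -16.899
Substitute f_C = 0.393 − f_B:
f_B·(-33.9 − -60.7) = -16.899 − 0.393×(-60.7) = 6.957
f_B = 6.957 / 26.8 = 0.2596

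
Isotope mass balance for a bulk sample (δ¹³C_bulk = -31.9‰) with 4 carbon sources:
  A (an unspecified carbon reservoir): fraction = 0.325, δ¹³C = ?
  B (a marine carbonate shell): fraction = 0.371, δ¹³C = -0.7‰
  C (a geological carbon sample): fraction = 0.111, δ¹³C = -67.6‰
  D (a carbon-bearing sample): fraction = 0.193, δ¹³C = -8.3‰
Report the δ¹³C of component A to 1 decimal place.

-69.3‰

Isotope mass balance: δ_bulk = Σ fᵢ·δᵢ.
-31.9 = 0.325×δ_A + 0.371×(-0.7) + 0.111×(-67.6) + 0.193×(-8.3)
0.325·δ_A = -31.9 − (-9.365) = -22.535
δ_A = -22.535 / 0.325 = -69.34‰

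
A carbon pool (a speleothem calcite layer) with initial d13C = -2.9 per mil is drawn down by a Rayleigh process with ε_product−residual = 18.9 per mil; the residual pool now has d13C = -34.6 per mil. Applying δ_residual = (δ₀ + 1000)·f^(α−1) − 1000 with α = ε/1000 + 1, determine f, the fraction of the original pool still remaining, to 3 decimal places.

α − 1 = ε/1000 = 0.0189
(δ_res + 1000)/(δ₀ + 1000) = (-34.6 + 1000)/(-2.9 + 1000) = 965.4/997.1 = 0.968208
f = 0.968208^(1/0.0189) = exp(ln(0.968208)/0.0189) = exp(-0.03231/0.0189)
f = exp(-1.7094) = 0.1810

0.181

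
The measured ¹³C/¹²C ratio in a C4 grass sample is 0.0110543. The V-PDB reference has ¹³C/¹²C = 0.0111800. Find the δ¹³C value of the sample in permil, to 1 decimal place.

-11.2 permil

δ¹³C = (R_sample / R_standard − 1) × 1000
R_sample / R_standard = 0.0110543 / 0.0111800 = 0.988757
δ¹³C = (0.988757 − 1) × 1000 = -11.24 permil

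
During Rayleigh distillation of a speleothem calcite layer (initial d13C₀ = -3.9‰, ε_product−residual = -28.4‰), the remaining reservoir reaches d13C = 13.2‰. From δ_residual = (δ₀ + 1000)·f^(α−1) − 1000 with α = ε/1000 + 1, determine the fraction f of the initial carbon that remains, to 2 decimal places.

0.55

α − 1 = ε/1000 = -0.0284
(δ_res + 1000)/(δ₀ + 1000) = (13.2 + 1000)/(-3.9 + 1000) = 1013.2/996.1 = 1.017167
f = 1.017167^(1/-0.0284) = exp(ln(1.017167)/-0.0284) = exp(0.01702/-0.0284)
f = exp(-0.5993) = 0.5492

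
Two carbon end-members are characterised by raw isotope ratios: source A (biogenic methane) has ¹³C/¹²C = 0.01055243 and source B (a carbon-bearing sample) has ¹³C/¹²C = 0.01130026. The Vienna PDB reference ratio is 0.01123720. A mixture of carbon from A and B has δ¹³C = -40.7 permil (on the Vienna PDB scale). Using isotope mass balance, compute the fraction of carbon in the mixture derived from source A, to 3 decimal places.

0.696

δ_A = (0.01055243/0.01123720 − 1)×1000 = (0.939062 − 1)×1000 = -60.938 permil
δ_B = (0.01130026/0.01123720 − 1)×1000 = (1.005612 − 1)×1000 = 5.612 permil
f_A = (δ_mix − δ_B)/(δ_A − δ_B) = (-40.7 − (5.612))/(-60.938 − (5.612))
f_A = -46.312 / -66.549 = 0.6959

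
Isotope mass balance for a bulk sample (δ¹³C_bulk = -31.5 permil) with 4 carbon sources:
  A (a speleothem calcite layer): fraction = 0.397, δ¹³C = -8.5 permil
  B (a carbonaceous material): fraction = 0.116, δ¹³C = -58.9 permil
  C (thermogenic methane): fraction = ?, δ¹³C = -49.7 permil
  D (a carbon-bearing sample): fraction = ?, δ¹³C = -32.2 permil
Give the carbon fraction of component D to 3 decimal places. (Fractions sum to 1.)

0.166

Let f_D and f_C be the unknown fractions; fractions sum to 1 so f_D + f_C = 0.487.
Mass balance: Σ fᵢ·δᵢ = δ_bulk ⇒ f_D·(-32.2) + f_C·(-49.7) = -31.5 − (-10.207) = -21.293
Substitute f_C = 0.487 − f_D:
f_D·(-32.2 − -49.7) = -21.293 − 0.487×(-49.7) = 2.911
f_D = 2.911 / 17.5 = 0.1663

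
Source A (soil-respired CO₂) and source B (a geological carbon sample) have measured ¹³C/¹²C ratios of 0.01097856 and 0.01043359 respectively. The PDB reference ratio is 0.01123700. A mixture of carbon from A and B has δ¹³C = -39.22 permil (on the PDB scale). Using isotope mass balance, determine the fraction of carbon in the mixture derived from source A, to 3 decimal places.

0.666

δ_A = (0.01097856/0.01123700 − 1)×1000 = (0.977001 − 1)×1000 = -22.999 permil
δ_B = (0.01043359/0.01123700 − 1)×1000 = (0.928503 − 1)×1000 = -71.497 permil
f_A = (δ_mix − δ_B)/(δ_A − δ_B) = (-39.22 − (-71.497))/(-22.999 − (-71.497))
f_A = 32.277 / 48.498 = 0.6655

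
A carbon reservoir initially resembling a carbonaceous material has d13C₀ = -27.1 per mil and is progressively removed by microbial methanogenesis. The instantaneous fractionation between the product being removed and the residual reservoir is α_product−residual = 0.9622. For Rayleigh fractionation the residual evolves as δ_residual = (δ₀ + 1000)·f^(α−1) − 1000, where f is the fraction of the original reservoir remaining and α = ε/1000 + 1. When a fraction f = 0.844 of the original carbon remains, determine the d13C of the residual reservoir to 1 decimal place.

-20.8 per mil

Rayleigh residual: δ_res = (δ₀ + 1000)·f^(α−1) − 1000
α − 1 = -0.03780
f^(α−1) = 0.844^(-0.03780) = 1.006432
δ_res = (-27.1 + 1000) × 1.006432 − 1000 = 979.157 − 1000 = -20.84 per mil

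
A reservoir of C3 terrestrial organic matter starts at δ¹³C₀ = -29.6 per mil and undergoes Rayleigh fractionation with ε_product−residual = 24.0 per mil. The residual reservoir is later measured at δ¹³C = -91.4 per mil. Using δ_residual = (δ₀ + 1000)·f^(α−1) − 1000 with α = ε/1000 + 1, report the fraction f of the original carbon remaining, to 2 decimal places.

α − 1 = ε/1000 = 0.0240
(δ_res + 1000)/(δ₀ + 1000) = (-91.4 + 1000)/(-29.6 + 1000) = 908.6/970.4 = 0.936315
f = 0.936315^(1/0.0240) = exp(ln(0.936315)/0.0240) = exp(-0.06580/0.0240)
f = exp(-2.7418) = 0.0645

0.06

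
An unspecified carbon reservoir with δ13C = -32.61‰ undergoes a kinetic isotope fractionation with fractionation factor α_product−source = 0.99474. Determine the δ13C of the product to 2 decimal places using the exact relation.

δ_product = (δ_source + 1000)·α − 1000
δ_product = (-32.61 + 1000) × 0.99474 − 1000
δ_product = 962.302 − 1000 = -37.698‰

-37.70‰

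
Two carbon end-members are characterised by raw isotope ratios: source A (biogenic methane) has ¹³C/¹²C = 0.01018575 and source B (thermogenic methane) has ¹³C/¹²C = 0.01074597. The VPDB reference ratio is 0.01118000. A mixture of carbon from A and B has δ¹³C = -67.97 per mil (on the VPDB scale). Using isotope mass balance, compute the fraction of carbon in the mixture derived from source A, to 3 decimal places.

δ_A = (0.01018575/0.01118000 − 1)×1000 = (0.911069 − 1)×1000 = -88.931 per mil
δ_B = (0.01074597/0.01118000 − 1)×1000 = (0.961178 − 1)×1000 = -38.822 per mil
f_A = (δ_mix − δ_B)/(δ_A − δ_B) = (-67.97 − (-38.822))/(-88.931 − (-38.822))
f_A = -29.148 / -50.109 = 0.5817

0.582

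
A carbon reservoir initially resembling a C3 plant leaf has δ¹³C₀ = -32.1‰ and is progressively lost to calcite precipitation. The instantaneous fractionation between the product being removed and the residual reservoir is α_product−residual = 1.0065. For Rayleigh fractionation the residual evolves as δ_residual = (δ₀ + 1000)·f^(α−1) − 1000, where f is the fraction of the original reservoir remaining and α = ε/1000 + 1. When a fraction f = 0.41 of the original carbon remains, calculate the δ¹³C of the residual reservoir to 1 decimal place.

-37.7‰

Rayleigh residual: δ_res = (δ₀ + 1000)·f^(α−1) − 1000
α − 1 = 0.00650
f^(α−1) = 0.41^(0.00650) = 0.994221
δ_res = (-32.1 + 1000) × 0.994221 − 1000 = 962.307 − 1000 = -37.69‰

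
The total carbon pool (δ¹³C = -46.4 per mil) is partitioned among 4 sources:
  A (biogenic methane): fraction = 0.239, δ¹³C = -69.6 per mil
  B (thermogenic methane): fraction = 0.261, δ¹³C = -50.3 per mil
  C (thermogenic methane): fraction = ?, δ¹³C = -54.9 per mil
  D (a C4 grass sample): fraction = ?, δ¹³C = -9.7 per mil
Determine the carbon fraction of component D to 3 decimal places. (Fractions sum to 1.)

Let f_D and f_C be the unknown fractions; fractions sum to 1 so f_D + f_C = 0.500.
Mass balance: Σ fᵢ·δᵢ = δ_bulk ⇒ f_D·(-9.7) + f_C·(-54.9) = -46.4 − (-29.763) = -16.637
Substitute f_C = 0.500 − f_D:
f_D·(-9.7 − -54.9) = -16.637 − 0.500×(-54.9) = 10.813
f_D = 10.813 / 45.2 = 0.2392

0.239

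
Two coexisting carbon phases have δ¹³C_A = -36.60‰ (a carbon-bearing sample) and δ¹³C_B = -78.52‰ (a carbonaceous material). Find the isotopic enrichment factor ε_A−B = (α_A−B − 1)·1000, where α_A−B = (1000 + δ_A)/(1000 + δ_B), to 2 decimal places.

45.49‰

α_A−B = (1000 + -36.60) / (1000 + -78.52) = 963.40 / 921.48 = 1.045492
ε_A−B = (1.045492 − 1) × 1000 = 45.492‰
(The approximation ε ≈ δ_A − δ_B would give 41.92‰.)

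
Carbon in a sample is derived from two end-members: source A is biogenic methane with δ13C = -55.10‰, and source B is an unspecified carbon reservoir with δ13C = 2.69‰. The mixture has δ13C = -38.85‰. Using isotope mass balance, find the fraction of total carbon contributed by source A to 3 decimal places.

δ_mix = f_A·δ_A + (1 − f_A)·δ_B  ⇒  f_A = (δ_mix − δ_B)/(δ_A − δ_B)
f_A = (-38.85 − (2.69)) / (-55.10 − (2.69))
f_A = -41.54 / -57.79 = 0.7188

0.719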